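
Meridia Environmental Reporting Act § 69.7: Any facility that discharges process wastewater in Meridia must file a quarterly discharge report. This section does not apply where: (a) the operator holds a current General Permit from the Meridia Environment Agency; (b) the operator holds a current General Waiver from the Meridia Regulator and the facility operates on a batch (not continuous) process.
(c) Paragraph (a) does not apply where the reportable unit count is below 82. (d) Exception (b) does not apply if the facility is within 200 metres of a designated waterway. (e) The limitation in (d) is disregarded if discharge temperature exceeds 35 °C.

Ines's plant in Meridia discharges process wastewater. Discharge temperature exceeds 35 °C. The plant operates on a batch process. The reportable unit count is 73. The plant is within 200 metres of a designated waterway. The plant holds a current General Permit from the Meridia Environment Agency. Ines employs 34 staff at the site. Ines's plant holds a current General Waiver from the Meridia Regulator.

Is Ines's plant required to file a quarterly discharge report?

No — exception (b) applies; Ines's plant is not required to file a quarterly discharge report.

Exception (a): a current General Permit is held — every condition holds. However, paragraph (c) must be considered: (c) is engaged — the reportable unit count is 73, below the 82 limit. (a) is therefore removed.
All of (b)'s requirements are met (a current General Waiver is held; the facility operates on a batch process). As to paragraphs (d)–(e): (d) is engaged (the plant is within 200 m of a designated waterway), but is displaced by (e): (e) operates against (d): discharge temperature exceeds 35 °C. (b) remains available.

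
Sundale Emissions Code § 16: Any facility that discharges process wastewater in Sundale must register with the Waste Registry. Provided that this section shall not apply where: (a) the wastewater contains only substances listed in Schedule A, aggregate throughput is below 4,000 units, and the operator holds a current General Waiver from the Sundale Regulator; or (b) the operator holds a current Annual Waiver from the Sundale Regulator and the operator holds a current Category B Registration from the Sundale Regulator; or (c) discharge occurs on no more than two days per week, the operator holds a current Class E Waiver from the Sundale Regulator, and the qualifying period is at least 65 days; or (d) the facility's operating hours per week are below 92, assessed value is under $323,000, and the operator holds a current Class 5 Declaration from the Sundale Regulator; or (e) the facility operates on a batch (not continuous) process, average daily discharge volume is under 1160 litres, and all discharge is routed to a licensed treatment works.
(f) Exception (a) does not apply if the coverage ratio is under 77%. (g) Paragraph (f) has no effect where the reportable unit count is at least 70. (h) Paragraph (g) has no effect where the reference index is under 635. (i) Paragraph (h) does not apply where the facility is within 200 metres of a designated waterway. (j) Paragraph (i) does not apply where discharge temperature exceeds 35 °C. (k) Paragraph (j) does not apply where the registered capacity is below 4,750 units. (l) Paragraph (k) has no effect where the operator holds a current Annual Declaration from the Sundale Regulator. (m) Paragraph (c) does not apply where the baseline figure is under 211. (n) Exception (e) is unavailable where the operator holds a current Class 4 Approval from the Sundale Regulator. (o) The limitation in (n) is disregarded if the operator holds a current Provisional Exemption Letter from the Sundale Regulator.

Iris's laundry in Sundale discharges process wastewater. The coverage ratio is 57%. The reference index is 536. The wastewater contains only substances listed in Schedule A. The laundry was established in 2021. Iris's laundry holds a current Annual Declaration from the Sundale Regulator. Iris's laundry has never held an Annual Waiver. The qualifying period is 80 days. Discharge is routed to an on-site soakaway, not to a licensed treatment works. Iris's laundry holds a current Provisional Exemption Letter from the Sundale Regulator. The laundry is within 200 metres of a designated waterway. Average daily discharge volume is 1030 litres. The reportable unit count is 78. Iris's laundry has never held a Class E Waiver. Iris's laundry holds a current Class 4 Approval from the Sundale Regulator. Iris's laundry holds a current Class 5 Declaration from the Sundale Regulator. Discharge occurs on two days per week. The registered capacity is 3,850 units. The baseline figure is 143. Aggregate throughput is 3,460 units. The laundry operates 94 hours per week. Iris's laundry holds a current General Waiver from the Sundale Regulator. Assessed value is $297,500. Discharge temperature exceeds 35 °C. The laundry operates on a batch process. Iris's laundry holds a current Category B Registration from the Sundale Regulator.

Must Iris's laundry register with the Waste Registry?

Exception (a): the wastewater is Schedule-A-only; aggregate throughput is 3,460 units, below the 4,000 units limit; a current General Waiver is held — every condition holds. But: (f) operates against (a): the coverage ratio is 57%, under the 77% limit. (g) applies (the reportable unit count is 78, meeting the 70 threshold), but is itself disapplied by (h): (h) operates against (g): the reference index is 536, under the 635 limit. (i) is engaged (the laundry is within 200 m of a designated waterway), but is overridden by (j): (j) operates against (i): discharge temperature exceeds 35 °C. (k) applies (the registered capacity is 3,850 units, below the 4,750 units limit), but is set aside by (l): (l) operates — a current Annual Declaration is held. So (a) is unavailable.
Exception (b) requires that the operator holds a current Annual Waiver from the Sundale Regulator; but no current Annual Waiver is held, so (b) is unavailable.
Exception (c) does not apply: no current Class E Waiver is held.
Exception (d) does not apply: the facility's operating hours per week are 94, not below 92.
Exception (e) does not apply: discharge is not routed to a licensed treatment works.
None of the exceptions is available; § 16 applies in full.

Yes — Iris's laundry must register with the Waste Registry.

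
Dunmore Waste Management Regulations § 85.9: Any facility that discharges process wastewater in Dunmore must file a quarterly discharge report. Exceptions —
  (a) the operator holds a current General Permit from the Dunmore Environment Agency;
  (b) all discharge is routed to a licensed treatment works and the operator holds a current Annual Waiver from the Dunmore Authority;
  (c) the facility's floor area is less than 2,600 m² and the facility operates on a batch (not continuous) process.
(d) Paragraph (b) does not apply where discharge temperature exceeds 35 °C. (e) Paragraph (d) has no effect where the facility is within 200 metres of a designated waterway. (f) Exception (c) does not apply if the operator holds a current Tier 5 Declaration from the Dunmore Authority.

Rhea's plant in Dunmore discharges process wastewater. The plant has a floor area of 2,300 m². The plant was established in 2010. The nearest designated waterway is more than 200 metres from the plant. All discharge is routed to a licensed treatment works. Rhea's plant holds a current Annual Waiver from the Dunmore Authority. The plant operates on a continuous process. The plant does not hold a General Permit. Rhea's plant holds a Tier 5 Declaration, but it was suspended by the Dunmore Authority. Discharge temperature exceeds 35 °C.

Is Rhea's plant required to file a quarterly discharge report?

Yes — Rhea's plant must file a quarterly discharge report.

Exception (a) does not apply: no General Permit is held.
Exception (b) is satisfied on its face — discharge is routed to a licensed treatment works; a current Annual Waiver is held. Turning to paragraphs (d)–(e): (d) operates against (b): discharge temperature exceeds 35 °C. (e), which would lift (d), does not operate here — the plant is more than 200 m from any designated waterway. So (b) is unavailable.
Exception (c) fails — the facility operates on a continuous process.
No exception displaces § 85.9.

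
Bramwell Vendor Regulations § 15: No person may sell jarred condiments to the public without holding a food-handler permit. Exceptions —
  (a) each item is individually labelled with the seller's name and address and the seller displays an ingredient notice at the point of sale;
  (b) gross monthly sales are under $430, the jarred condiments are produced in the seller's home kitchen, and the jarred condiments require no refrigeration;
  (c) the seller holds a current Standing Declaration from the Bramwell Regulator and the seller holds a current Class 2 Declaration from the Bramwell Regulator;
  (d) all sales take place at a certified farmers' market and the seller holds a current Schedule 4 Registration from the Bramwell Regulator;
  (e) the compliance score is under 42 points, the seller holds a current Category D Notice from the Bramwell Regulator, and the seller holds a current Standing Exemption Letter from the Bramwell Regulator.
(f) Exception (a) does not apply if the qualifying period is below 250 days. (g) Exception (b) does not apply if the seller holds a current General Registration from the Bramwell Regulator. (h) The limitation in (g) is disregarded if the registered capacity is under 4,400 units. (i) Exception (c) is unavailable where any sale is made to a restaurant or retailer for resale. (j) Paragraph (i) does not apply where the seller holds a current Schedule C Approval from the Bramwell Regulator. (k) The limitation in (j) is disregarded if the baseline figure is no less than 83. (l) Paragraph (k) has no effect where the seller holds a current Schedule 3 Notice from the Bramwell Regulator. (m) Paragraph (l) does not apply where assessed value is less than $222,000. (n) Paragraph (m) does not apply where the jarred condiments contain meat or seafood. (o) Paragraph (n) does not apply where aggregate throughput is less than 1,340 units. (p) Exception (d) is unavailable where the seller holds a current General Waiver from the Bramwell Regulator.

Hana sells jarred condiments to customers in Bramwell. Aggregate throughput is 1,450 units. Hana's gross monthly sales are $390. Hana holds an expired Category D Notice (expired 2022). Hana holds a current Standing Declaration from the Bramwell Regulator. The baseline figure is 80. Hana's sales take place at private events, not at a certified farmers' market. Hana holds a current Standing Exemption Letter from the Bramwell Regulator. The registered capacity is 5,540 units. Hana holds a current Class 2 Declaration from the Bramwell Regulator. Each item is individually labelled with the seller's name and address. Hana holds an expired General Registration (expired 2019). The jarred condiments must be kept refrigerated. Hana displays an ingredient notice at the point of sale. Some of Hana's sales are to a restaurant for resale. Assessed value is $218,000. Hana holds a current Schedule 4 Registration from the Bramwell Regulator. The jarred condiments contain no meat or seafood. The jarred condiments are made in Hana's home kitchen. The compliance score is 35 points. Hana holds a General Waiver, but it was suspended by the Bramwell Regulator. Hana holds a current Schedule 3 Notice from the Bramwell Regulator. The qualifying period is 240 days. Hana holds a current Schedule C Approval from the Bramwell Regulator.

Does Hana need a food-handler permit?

Exception (a) is satisfied on its face — items are individually labelled; an ingredient notice is displayed. But: (f) is triggered — the qualifying period is 240 days, below the 250 days limit. (a) is therefore removed.
Exception (b) does not apply: the jarred condiments require refrigeration.
Exception (c) is satisfied on its face — a current Standing Declaration is held; a current Class 2 Declaration is held. Applying paragraphs (i)–(o): (i) would limit (c) — some sales are to a restaurant for resale — but (j) sets (i) aside: (j) operates against (i): a current Schedule C Approval is held. (k) does not operate here (the baseline figure is 80, short of 83), so (j) stands. (c) remains available.
Exception (d) does not apply: sales are at private events, not a certified farmers' market.
Exception (e) requires that the seller holds a current Category D Notice from the Bramwell Regulator; but there is no Category D Notice in force, so (e) is unavailable.

No — exception (c) applies; Hana is not required to hold a food-handler permit.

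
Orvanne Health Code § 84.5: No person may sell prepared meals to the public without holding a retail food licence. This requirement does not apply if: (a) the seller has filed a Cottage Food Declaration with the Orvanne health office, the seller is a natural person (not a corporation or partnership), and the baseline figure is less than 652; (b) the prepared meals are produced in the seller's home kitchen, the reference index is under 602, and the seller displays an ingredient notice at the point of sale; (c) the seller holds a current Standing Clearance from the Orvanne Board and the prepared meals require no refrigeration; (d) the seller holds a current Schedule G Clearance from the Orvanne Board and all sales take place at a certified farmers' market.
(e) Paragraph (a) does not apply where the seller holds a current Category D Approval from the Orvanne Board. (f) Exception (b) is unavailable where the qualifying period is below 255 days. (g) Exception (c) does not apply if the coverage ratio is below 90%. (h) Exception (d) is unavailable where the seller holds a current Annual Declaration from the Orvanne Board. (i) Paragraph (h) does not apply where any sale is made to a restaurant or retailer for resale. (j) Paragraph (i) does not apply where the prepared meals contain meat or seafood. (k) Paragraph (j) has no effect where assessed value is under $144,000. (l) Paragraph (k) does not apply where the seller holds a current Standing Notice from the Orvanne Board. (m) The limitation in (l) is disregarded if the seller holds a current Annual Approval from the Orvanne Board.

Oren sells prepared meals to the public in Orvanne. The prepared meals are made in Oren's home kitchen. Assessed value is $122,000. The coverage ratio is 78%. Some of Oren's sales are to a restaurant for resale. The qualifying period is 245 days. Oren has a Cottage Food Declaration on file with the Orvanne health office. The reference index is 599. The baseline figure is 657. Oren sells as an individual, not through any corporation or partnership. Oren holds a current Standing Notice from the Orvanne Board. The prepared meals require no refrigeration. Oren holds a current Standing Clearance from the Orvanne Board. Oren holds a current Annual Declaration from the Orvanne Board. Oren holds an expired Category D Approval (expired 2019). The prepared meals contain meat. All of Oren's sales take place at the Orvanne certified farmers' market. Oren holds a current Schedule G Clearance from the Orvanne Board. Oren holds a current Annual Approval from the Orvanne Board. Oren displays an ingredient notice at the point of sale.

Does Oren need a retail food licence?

No — exception (d) applies; Oren is not required to hold a retail food licence.

Exception (a) requires that the baseline figure is less than 652; but the baseline figure is 657, not less than 652, so (a) is unavailable.
Exception (b)'s conditions are all satisfied: the prepared meals are home-kitchen produced; the reference index is 599, under the 602 limit; an ingredient notice is displayed. But applying paragraph (f): (f) is triggered — the qualifying period is 245 days, below the 255 days limit. (b) is therefore removed.
Exception (c) is satisfied on its face — a current Standing Clearance is held; the prepared meals are shelf-stable. But: (g) applies — the coverage ratio is 78%, below the 90% limit. So (c) is unavailable.
Exception (d): a current Schedule G Clearance is held; all sales are at a certified farmers' market — every condition holds. Applying paragraphs (h)–(m): (h) applies (a current Annual Declaration is held), but is displaced by (i): (i) operates against (h): some sales are to a restaurant for resale. (j) would limit (i) — the prepared meals contain meat — but (k) sets (j) aside: (k) is triggered — assessed value is $122,000, under the $144,000 limit. (l) applies (a current Standing Notice is held), but is displaced by (m): (m) operates against (l): a current Annual Approval is held. (d) remains available.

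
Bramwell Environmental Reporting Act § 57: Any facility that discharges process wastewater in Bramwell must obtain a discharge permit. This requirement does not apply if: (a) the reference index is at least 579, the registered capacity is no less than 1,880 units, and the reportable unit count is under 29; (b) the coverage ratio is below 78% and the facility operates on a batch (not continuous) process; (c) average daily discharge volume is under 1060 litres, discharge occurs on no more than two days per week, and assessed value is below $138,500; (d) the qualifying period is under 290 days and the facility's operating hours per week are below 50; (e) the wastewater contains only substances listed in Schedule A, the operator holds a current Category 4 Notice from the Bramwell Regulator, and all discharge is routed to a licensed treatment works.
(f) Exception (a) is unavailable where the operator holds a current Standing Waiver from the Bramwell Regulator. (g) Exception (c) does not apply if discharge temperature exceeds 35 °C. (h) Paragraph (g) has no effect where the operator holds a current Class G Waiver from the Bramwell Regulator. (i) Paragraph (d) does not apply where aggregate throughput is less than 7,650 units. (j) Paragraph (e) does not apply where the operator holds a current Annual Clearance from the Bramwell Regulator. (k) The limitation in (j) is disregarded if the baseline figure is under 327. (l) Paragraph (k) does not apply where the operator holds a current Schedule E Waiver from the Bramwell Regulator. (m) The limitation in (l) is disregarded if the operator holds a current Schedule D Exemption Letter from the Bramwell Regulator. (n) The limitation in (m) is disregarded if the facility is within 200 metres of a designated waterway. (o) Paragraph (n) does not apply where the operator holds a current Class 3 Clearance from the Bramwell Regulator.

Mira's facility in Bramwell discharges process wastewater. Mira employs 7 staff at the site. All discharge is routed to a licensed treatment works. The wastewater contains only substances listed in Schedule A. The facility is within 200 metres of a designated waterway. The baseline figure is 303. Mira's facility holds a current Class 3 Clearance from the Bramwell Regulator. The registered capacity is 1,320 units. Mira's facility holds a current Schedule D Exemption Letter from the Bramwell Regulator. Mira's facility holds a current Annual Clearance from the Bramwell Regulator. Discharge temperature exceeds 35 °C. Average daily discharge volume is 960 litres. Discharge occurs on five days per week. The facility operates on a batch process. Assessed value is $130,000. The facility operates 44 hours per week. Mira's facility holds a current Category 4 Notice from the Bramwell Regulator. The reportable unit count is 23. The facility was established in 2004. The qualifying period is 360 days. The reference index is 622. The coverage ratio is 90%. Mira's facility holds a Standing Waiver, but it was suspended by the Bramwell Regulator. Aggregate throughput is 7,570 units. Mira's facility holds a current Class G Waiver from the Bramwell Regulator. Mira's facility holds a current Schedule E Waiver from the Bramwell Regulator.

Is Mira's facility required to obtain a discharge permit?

No — exception (e) applies; Mira's facility is not required to obtain a discharge permit.

Exception (a) does not apply: the registered capacity is 1,320 units, short of 1,880 units.
Exception (b) fails — the coverage ratio is 90%, not below 78%.
Exception (c) requires that discharge occurs on no more than two days per week; but discharge occurs on five days per week, so (c) is unavailable.
Exception (d) requires that the qualifying period is under 290 days; but the qualifying period is 360 days, not under 290 days, so (d) is unavailable.
Exception (e) is satisfied on its face — the wastewater is Schedule-A-only; a current Category 4 Notice is held; discharge is routed to a licensed treatment works. As to paragraphs (j)–(o): (j) would limit (e) — a current Annual Clearance is held — but (k) sets (j) aside: (k) is triggered — the baseline figure is 303, under the 327 limit. (l) would limit (k) — a current Schedule E Waiver is held — but (m) sets (l) aside: (m) operates — a current Schedule D Exemption Letter is held. (n) would limit (m) — the facility is within 200 m of a designated waterway — but (o) sets (n) aside: (o) operates — a current Class 3 Clearance is held. Exception (e) stands.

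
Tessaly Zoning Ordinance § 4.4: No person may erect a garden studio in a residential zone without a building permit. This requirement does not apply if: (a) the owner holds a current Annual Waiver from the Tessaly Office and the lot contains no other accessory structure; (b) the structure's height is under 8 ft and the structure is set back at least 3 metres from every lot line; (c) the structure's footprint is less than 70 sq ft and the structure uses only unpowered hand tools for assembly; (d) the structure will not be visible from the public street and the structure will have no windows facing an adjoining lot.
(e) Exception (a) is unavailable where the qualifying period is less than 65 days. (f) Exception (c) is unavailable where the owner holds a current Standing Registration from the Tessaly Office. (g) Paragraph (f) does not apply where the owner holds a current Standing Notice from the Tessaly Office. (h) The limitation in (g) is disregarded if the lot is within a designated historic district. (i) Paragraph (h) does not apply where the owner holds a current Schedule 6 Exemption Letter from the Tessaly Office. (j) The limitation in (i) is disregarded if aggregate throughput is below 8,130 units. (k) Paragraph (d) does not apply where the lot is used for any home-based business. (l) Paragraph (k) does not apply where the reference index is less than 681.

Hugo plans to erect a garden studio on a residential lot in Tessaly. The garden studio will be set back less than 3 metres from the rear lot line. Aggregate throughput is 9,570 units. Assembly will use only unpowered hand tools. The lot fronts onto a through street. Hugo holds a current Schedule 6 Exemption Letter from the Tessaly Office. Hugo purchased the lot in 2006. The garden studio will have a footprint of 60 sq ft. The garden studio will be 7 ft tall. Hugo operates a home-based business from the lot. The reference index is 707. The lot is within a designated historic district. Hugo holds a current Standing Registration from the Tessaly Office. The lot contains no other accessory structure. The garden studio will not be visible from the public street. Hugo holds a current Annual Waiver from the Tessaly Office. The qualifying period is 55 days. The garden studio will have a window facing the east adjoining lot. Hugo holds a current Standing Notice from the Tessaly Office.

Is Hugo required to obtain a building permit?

All of (a)'s requirements are met (a current Annual Waiver is held; the lot has no other accessory structure). However, paragraph (e) must be considered: (e) operates against (a): the qualifying period is 55 days, less than the 65 days limit. (a) is therefore removed.
Exception (b) does not apply: the rear setback is under 3 m.
Exception (c): the structure's footprint is 60 sq ft, less than the 70 sq ft limit; assembly uses only hand tools — every condition holds. Applying paragraphs (f)–(j): (f) applies (a current Standing Registration is held), but is overridden by (g): (g) applies — a current Standing Notice is held. (h) operates (the lot is in a historic district), but is displaced by (i): (i) operates against (h): a current Schedule 6 Exemption Letter is held. (j), which would lift (i), does not operate here — aggregate throughput is 9,570 units, not below 8,130 units. Exception (c) stands.
Exception (d) does not apply: a window faces an adjoining lot.

No — exception (c) applies; Hugo does not need a building permit.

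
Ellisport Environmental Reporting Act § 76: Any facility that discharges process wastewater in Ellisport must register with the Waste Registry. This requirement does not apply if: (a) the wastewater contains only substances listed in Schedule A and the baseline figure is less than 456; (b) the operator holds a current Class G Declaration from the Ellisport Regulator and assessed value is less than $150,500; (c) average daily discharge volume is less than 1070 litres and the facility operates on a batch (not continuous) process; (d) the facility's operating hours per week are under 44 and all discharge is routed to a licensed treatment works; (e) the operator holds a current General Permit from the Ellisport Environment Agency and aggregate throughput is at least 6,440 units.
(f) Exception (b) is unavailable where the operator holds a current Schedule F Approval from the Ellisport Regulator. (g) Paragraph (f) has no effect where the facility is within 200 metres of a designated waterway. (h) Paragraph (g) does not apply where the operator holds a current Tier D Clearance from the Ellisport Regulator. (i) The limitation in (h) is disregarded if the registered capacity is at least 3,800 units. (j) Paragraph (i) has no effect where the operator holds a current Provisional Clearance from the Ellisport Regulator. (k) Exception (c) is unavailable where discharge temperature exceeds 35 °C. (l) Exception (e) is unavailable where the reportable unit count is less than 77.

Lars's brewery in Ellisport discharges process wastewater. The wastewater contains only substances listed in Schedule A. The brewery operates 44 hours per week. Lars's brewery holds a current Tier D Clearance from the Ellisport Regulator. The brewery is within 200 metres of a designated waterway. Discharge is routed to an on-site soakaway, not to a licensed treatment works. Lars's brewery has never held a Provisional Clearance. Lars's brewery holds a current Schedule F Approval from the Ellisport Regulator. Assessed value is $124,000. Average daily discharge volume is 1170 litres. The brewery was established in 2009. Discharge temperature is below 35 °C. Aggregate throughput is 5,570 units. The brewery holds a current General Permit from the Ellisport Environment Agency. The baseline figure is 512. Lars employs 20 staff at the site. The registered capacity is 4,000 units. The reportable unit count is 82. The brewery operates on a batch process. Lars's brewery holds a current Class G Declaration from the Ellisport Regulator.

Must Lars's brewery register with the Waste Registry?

No — exception (b) applies; Lars's brewery is not required to register with the Waste Registry.

Exception (a) fails — the baseline figure is 512, not less than 456.
Exception (b)'s conditions are all satisfied: a current Class G Declaration is held; assessed value is $124,000, less than the $150,500 limit. Considering the limiting provisions: (f) would limit (b) — a current Schedule F Approval is held — but (g) sets (f) aside: (g) operates against (f): the brewery is within 200 m of a designated waterway. (h) would limit (g) — a current Tier D Clearance is held — but (i) sets (h) aside: (i) operates — the registered capacity is 4,000 units, meeting the 3,800 units threshold. (j) is not triggered (there is no Provisional Clearance in force), so (i) stands. (b) remains available.
Exception (c) requires that average daily discharge volume is less than 1070 litres; but average daily discharge volume is 1170 litres, not less than 1070 litres, so (c) is unavailable.
Exception (d) requires that the facility's operating hours per week are under 44; but the facility's operating hours per week are 44, not under 44, so (d) is unavailable.
Exception (e) fails — aggregate throughput is 5,570 units, short of 6,440 units.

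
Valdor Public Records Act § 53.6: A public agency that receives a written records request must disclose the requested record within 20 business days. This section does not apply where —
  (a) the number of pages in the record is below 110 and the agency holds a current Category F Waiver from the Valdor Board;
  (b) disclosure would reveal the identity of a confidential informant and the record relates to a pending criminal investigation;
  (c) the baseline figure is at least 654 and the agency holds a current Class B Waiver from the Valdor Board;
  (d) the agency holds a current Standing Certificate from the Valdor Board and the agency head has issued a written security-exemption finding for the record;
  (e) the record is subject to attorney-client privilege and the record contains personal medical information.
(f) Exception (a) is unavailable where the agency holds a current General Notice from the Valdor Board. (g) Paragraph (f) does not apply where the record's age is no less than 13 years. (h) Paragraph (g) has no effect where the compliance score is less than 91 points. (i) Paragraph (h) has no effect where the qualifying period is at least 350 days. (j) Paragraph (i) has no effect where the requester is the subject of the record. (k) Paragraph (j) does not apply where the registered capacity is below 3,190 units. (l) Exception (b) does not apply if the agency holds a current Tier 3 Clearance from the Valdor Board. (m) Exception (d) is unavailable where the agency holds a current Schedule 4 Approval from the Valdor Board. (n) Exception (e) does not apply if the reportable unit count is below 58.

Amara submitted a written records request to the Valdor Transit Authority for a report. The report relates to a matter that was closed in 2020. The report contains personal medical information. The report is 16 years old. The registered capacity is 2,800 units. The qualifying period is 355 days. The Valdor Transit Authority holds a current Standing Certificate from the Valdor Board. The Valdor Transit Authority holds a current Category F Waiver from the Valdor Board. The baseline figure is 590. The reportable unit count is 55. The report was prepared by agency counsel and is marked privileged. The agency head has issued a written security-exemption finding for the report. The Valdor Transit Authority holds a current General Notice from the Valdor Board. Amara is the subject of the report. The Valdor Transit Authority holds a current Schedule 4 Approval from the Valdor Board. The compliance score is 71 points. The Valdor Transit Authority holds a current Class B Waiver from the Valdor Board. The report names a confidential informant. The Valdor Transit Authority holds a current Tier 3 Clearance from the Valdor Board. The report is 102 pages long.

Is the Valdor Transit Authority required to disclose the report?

No — exception (a) applies; the Valdor Transit Authority is not required to disclose the report.

Exception (a): the number of pages in the record is 102, below the 110 limit; a current Category F Waiver is held — every condition holds. Under paragraphs (f)–(k): (f) would limit (a) — a current General Notice is held — but (g) sets (f) aside: (g) is engaged — the record's age is 16 years, meeting the 13 years threshold. (h) is triggered (the compliance score is 71 points, less than the 91 points limit), but is displaced by (i): (i) operates against (h): the qualifying period is 355 days, meeting the 350 days threshold. (j) would limit (i) — Amara is the subject of the report — but (k) sets (j) aside: (k) applies — the registered capacity is 2,800 units, below the 3,190 units limit. Exception (a) stands.
Exception (b) requires that the record relates to a pending criminal investigation; but the report relates to a closed matter, so (b) is unavailable.
Exception (c) does not apply: the baseline figure is 590, short of 654.
Exception (d) is satisfied on its face — a current Standing Certificate is held; a written security-exemption finding has been issued. However, paragraph (m) must be considered: (m) operates — a current Schedule 4 Approval is held. Exception (d) does not apply.
Exception (e)'s conditions are all satisfied: the report is privileged; the report contains personal medical information. But: (n) operates — the reportable unit count is 55, below the 58 limit. (e) is therefore removed.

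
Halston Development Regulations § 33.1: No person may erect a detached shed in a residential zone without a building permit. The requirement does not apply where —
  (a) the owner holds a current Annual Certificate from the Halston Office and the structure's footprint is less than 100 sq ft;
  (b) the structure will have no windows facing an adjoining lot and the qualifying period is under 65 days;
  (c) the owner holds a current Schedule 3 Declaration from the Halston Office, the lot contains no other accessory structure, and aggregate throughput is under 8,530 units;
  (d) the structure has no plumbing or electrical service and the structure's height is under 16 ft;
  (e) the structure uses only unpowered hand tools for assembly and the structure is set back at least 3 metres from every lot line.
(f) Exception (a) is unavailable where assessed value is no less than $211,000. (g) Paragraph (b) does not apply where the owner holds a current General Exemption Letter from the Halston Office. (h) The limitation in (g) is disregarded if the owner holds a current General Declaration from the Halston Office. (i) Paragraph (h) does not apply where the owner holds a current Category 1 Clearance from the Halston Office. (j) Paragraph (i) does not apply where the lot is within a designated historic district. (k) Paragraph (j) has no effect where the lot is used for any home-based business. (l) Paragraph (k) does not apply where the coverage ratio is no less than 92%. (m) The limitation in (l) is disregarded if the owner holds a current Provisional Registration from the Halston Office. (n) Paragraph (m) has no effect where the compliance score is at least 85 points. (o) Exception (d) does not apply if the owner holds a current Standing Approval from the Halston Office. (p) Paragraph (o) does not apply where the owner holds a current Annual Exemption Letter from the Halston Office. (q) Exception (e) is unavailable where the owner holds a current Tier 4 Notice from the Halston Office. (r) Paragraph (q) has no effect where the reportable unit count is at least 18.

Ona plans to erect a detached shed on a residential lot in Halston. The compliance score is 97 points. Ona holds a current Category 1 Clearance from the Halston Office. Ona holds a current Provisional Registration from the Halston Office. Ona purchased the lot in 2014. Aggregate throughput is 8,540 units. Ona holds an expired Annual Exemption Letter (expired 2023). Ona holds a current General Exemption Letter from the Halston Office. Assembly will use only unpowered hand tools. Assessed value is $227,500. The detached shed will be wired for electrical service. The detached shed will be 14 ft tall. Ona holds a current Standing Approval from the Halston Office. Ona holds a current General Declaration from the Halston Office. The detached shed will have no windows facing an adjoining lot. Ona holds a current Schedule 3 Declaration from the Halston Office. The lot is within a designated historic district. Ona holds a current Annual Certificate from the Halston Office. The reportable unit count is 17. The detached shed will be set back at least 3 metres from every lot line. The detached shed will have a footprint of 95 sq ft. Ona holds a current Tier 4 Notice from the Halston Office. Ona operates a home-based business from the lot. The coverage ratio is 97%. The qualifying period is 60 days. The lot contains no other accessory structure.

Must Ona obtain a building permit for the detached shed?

No — exception (b) applies; Ona does not need a building permit.

Exception (a) is satisfied on its face — a current Annual Certificate is held; the structure's footprint is 95 sq ft, less than the 100 sq ft limit. But applying paragraph (f): (f) operates — assessed value is $227,500, meeting the $211,000 threshold. Exception (a) does not apply.
All of (b)'s requirements are met (no windows face an adjoining lot; the qualifying period is 60 days, under the 65 days limit). Considering the limiting provisions: (g) operates (a current General Exemption Letter is held), but yields to (h): (h) operates against (g): a current General Declaration is held. (i) applies (a current Category 1 Clearance is held), but is set aside by (j): (j) operates against (i): the lot is in a historic district. (k) would limit (j) — a home-based business operates on the lot — but (l) sets (k) aside: (l) operates against (k): the coverage ratio is 97%, meeting the 92% threshold. (m) operates (a current Provisional Registration is held), but is set aside by (n): (n) is engaged — the compliance score is 97 points, meeting the 85 points threshold. So (b) applies.
Exception (c) fails — aggregate throughput is 8,540 units, not under 8,530 units.
Exception (d) fails — electrical service is planned.
All of (e)'s requirements are met (assembly uses only hand tools; the setback is at least 3 m on every side). But: (q) operates against (e): a current Tier 4 Notice is held. (r) is not engaged (the reportable unit count is 17, short of 18), so (q) stands. So (e) is unavailable.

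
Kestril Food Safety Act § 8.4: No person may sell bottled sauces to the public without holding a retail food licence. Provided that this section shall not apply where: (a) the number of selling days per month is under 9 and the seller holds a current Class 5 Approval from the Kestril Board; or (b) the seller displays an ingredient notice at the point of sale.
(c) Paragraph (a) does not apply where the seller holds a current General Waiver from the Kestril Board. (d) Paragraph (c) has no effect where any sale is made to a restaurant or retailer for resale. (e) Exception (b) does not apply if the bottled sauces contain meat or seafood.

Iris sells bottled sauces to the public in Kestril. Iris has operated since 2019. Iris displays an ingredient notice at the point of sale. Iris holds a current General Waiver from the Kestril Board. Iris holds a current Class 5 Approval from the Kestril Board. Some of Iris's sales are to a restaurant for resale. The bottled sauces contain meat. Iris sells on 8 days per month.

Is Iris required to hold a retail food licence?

No — exception (a) applies; Iris is not required to hold a retail food licence.

Exception (a)'s conditions are all satisfied: the number of selling days per month is 8, under the 9 limit; a current Class 5 Approval is held. As to paragraphs (c)–(d): (c) would limit (a) — a current General Waiver is held — but (d) sets (c) aside: (d) operates against (c): some sales are to a restaurant for resale. Exception (a) stands.
Exception (b)'s conditions are all satisfied: an ingredient notice is displayed. However, paragraph (e) must be considered: (e) operates against (b): the bottled sauces contain meat. Exception (b) does not apply.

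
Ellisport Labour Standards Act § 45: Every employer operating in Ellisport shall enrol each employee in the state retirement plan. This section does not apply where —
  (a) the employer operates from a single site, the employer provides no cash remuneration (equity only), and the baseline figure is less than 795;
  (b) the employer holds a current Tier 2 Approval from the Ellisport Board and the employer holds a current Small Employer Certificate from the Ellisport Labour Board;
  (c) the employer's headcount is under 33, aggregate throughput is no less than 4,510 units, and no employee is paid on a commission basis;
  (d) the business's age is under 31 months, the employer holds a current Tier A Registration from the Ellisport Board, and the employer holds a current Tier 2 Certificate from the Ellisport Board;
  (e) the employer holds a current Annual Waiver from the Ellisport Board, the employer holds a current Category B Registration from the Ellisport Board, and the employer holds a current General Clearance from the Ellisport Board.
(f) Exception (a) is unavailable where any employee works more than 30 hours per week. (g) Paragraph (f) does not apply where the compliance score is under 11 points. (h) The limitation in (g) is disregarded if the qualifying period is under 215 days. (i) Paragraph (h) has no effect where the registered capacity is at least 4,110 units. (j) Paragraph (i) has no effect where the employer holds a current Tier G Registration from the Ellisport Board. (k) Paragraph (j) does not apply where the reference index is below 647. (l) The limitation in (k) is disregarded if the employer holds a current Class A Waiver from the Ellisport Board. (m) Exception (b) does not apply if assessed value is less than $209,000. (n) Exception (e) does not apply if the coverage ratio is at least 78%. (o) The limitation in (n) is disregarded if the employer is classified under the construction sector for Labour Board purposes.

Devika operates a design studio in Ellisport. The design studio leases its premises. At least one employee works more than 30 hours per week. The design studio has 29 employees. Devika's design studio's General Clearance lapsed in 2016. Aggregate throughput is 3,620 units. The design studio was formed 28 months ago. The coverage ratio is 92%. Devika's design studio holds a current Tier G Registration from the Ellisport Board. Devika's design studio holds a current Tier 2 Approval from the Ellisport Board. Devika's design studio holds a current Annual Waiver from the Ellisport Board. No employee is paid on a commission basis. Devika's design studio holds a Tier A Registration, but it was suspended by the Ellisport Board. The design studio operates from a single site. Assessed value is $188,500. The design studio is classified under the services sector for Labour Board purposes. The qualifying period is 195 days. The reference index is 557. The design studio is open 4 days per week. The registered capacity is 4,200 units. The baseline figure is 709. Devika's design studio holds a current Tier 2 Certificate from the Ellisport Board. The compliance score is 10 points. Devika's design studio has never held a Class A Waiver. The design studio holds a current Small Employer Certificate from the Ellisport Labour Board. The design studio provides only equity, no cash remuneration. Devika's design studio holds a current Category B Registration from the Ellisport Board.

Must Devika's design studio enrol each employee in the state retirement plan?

All of (a)'s requirements are met (the employer operates from a single site; remuneration is equity-only; the baseline figure is 709, less than the 795 limit). Applying paragraphs (f)–(l): (f) is triggered (at least one employee exceeds 30 hours/week), but is overridden by (g): (g) operates — the compliance score is 10 points, under the 11 points limit. (h) would limit (g) — the qualifying period is 195 days, under the 215 days limit — but (i) sets (h) aside: (i) operates against (h): the registered capacity is 4,200 units, meeting the 4,110 units threshold. (j) would limit (i) — a current Tier G Registration is held — but (k) sets (j) aside: (k) applies — the reference index is 557, below the 647 limit. (l), which would lift (k), is not engaged — the Class A Waiver is not current. (a) remains available.
Exception (b): a current Tier 2 Approval is held; a current Small Employer Certificate is held — every condition holds. Turning to paragraph (m): (m) operates against (b): assessed value is $188,500, less than the $209,000 limit. Exception (b) does not apply.
Exception (c) does not apply: aggregate throughput is 3,620 units, short of 4,510 units.
Exception (d) requires that the employer holds a current Tier A Registration from the Ellisport Board; but the Tier A Registration is not current, so (d) is unavailable.
Exception (e) fails — no current General Clearance is held.

No — exception (a) applies; Devika's design studio is not required to enrol each employee in the state retirement plan.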